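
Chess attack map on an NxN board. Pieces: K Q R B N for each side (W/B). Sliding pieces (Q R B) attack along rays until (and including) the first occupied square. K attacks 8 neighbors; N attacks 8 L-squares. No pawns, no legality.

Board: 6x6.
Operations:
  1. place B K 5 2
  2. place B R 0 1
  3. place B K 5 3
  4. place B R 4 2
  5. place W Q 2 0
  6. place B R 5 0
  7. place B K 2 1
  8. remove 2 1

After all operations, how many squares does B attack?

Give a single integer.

Op 1: place BK@(5,2)
Op 2: place BR@(0,1)
Op 3: place BK@(5,3)
Op 4: place BR@(4,2)
Op 5: place WQ@(2,0)
Op 6: place BR@(5,0)
Op 7: place BK@(2,1)
Op 8: remove (2,1)
Per-piece attacks for B:
  BR@(0,1): attacks (0,2) (0,3) (0,4) (0,5) (0,0) (1,1) (2,1) (3,1) (4,1) (5,1)
  BR@(4,2): attacks (4,3) (4,4) (4,5) (4,1) (4,0) (5,2) (3,2) (2,2) (1,2) (0,2) [ray(1,0) blocked at (5,2)]
  BR@(5,0): attacks (5,1) (5,2) (4,0) (3,0) (2,0) [ray(0,1) blocked at (5,2); ray(-1,0) blocked at (2,0)]
  BK@(5,2): attacks (5,3) (5,1) (4,2) (4,3) (4,1)
  BK@(5,3): attacks (5,4) (5,2) (4,3) (4,4) (4,2)
Union (23 distinct): (0,0) (0,2) (0,3) (0,4) (0,5) (1,1) (1,2) (2,0) (2,1) (2,2) (3,0) (3,1) (3,2) (4,0) (4,1) (4,2) (4,3) (4,4) (4,5) (5,1) (5,2) (5,3) (5,4)

Answer: 23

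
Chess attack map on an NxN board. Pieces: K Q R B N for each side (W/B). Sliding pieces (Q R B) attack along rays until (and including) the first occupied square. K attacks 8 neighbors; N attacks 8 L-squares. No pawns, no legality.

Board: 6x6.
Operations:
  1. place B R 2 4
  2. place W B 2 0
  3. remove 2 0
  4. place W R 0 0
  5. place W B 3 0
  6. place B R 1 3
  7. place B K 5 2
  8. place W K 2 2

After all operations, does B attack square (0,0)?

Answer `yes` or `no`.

Op 1: place BR@(2,4)
Op 2: place WB@(2,0)
Op 3: remove (2,0)
Op 4: place WR@(0,0)
Op 5: place WB@(3,0)
Op 6: place BR@(1,3)
Op 7: place BK@(5,2)
Op 8: place WK@(2,2)
Per-piece attacks for B:
  BR@(1,3): attacks (1,4) (1,5) (1,2) (1,1) (1,0) (2,3) (3,3) (4,3) (5,3) (0,3)
  BR@(2,4): attacks (2,5) (2,3) (2,2) (3,4) (4,4) (5,4) (1,4) (0,4) [ray(0,-1) blocked at (2,2)]
  BK@(5,2): attacks (5,3) (5,1) (4,2) (4,3) (4,1)
B attacks (0,0): no

Answer: no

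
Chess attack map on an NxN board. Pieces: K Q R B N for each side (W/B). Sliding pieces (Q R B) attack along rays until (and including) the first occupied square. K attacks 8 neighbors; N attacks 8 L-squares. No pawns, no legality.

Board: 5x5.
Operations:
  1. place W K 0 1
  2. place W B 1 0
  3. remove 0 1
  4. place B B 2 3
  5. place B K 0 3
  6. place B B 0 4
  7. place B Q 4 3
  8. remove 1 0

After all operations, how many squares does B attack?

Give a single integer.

Answer: 18

Derivation:
Op 1: place WK@(0,1)
Op 2: place WB@(1,0)
Op 3: remove (0,1)
Op 4: place BB@(2,3)
Op 5: place BK@(0,3)
Op 6: place BB@(0,4)
Op 7: place BQ@(4,3)
Op 8: remove (1,0)
Per-piece attacks for B:
  BK@(0,3): attacks (0,4) (0,2) (1,3) (1,4) (1,2)
  BB@(0,4): attacks (1,3) (2,2) (3,1) (4,0)
  BB@(2,3): attacks (3,4) (3,2) (4,1) (1,4) (1,2) (0,1)
  BQ@(4,3): attacks (4,4) (4,2) (4,1) (4,0) (3,3) (2,3) (3,4) (3,2) (2,1) (1,0) [ray(-1,0) blocked at (2,3)]
Union (18 distinct): (0,1) (0,2) (0,4) (1,0) (1,2) (1,3) (1,4) (2,1) (2,2) (2,3) (3,1) (3,2) (3,3) (3,4) (4,0) (4,1) (4,2) (4,4)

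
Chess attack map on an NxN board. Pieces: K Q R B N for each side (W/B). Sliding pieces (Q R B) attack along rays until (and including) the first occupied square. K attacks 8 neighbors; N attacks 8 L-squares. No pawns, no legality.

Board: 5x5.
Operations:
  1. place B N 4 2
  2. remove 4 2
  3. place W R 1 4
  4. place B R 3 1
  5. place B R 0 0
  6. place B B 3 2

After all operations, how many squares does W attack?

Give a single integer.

Op 1: place BN@(4,2)
Op 2: remove (4,2)
Op 3: place WR@(1,4)
Op 4: place BR@(3,1)
Op 5: place BR@(0,0)
Op 6: place BB@(3,2)
Per-piece attacks for W:
  WR@(1,4): attacks (1,3) (1,2) (1,1) (1,0) (2,4) (3,4) (4,4) (0,4)
Union (8 distinct): (0,4) (1,0) (1,1) (1,2) (1,3) (2,4) (3,4) (4,4)

Answer: 8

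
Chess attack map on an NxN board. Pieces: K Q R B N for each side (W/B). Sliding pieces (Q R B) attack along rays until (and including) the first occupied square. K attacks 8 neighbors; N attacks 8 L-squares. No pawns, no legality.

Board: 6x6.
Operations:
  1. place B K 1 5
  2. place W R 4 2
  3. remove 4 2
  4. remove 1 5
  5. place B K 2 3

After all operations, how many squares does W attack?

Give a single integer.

Op 1: place BK@(1,5)
Op 2: place WR@(4,2)
Op 3: remove (4,2)
Op 4: remove (1,5)
Op 5: place BK@(2,3)
Per-piece attacks for W:
Union (0 distinct): (none)

Answer: 0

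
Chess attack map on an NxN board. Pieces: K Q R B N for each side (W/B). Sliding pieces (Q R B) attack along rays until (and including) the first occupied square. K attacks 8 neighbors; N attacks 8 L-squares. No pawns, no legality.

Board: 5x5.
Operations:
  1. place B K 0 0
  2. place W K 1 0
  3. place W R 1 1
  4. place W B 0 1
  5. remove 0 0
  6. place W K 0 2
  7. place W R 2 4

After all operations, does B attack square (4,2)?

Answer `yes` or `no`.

Op 1: place BK@(0,0)
Op 2: place WK@(1,0)
Op 3: place WR@(1,1)
Op 4: place WB@(0,1)
Op 5: remove (0,0)
Op 6: place WK@(0,2)
Op 7: place WR@(2,4)
Per-piece attacks for B:
B attacks (4,2): no

Answer: no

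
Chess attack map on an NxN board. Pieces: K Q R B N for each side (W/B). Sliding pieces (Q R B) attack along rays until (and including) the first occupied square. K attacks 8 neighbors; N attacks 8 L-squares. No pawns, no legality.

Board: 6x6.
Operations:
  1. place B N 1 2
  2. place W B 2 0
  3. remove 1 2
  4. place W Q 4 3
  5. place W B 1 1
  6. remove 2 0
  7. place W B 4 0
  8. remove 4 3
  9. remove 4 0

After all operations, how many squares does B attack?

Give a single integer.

Op 1: place BN@(1,2)
Op 2: place WB@(2,0)
Op 3: remove (1,2)
Op 4: place WQ@(4,3)
Op 5: place WB@(1,1)
Op 6: remove (2,0)
Op 7: place WB@(4,0)
Op 8: remove (4,3)
Op 9: remove (4,0)
Per-piece attacks for B:
Union (0 distinct): (none)

Answer: 0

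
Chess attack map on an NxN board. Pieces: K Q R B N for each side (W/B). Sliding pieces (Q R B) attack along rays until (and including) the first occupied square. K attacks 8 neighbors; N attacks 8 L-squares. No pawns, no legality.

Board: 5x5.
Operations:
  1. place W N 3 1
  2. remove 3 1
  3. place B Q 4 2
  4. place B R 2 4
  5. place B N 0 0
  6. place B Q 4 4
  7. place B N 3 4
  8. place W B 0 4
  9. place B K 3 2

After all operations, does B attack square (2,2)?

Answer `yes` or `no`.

Answer: yes

Derivation:
Op 1: place WN@(3,1)
Op 2: remove (3,1)
Op 3: place BQ@(4,2)
Op 4: place BR@(2,4)
Op 5: place BN@(0,0)
Op 6: place BQ@(4,4)
Op 7: place BN@(3,4)
Op 8: place WB@(0,4)
Op 9: place BK@(3,2)
Per-piece attacks for B:
  BN@(0,0): attacks (1,2) (2,1)
  BR@(2,4): attacks (2,3) (2,2) (2,1) (2,0) (3,4) (1,4) (0,4) [ray(1,0) blocked at (3,4); ray(-1,0) blocked at (0,4)]
  BK@(3,2): attacks (3,3) (3,1) (4,2) (2,2) (4,3) (4,1) (2,3) (2,1)
  BN@(3,4): attacks (4,2) (2,2) (1,3)
  BQ@(4,2): attacks (4,3) (4,4) (4,1) (4,0) (3,2) (3,3) (2,4) (3,1) (2,0) [ray(0,1) blocked at (4,4); ray(-1,0) blocked at (3,2); ray(-1,1) blocked at (2,4)]
  BQ@(4,4): attacks (4,3) (4,2) (3,4) (3,3) (2,2) (1,1) (0,0) [ray(0,-1) blocked at (4,2); ray(-1,0) blocked at (3,4); ray(-1,-1) blocked at (0,0)]
B attacks (2,2): yes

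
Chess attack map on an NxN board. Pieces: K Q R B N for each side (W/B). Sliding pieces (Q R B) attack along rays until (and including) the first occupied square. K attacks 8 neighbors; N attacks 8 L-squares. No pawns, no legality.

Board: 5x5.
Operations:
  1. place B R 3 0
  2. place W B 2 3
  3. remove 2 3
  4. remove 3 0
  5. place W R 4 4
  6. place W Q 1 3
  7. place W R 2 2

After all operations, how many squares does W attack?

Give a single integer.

Op 1: place BR@(3,0)
Op 2: place WB@(2,3)
Op 3: remove (2,3)
Op 4: remove (3,0)
Op 5: place WR@(4,4)
Op 6: place WQ@(1,3)
Op 7: place WR@(2,2)
Per-piece attacks for W:
  WQ@(1,3): attacks (1,4) (1,2) (1,1) (1,0) (2,3) (3,3) (4,3) (0,3) (2,4) (2,2) (0,4) (0,2) [ray(1,-1) blocked at (2,2)]
  WR@(2,2): attacks (2,3) (2,4) (2,1) (2,0) (3,2) (4,2) (1,2) (0,2)
  WR@(4,4): attacks (4,3) (4,2) (4,1) (4,0) (3,4) (2,4) (1,4) (0,4)
Union (19 distinct): (0,2) (0,3) (0,4) (1,0) (1,1) (1,2) (1,4) (2,0) (2,1) (2,2) (2,3) (2,4) (3,2) (3,3) (3,4) (4,0) (4,1) (4,2) (4,3)

Answer: 19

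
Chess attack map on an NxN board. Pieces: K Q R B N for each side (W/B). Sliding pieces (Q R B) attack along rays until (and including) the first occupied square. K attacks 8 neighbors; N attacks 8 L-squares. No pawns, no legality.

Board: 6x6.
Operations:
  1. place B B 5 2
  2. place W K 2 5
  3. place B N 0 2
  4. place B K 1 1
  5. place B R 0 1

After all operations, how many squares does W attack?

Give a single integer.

Op 1: place BB@(5,2)
Op 2: place WK@(2,5)
Op 3: place BN@(0,2)
Op 4: place BK@(1,1)
Op 5: place BR@(0,1)
Per-piece attacks for W:
  WK@(2,5): attacks (2,4) (3,5) (1,5) (3,4) (1,4)
Union (5 distinct): (1,4) (1,5) (2,4) (3,4) (3,5)

Answer: 5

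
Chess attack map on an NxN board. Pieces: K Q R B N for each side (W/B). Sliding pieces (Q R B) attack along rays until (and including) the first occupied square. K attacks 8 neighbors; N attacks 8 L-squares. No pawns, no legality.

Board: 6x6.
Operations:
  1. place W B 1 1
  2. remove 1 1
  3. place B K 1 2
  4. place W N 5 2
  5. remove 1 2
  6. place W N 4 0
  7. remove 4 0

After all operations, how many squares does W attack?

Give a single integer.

Op 1: place WB@(1,1)
Op 2: remove (1,1)
Op 3: place BK@(1,2)
Op 4: place WN@(5,2)
Op 5: remove (1,2)
Op 6: place WN@(4,0)
Op 7: remove (4,0)
Per-piece attacks for W:
  WN@(5,2): attacks (4,4) (3,3) (4,0) (3,1)
Union (4 distinct): (3,1) (3,3) (4,0) (4,4)

Answer: 4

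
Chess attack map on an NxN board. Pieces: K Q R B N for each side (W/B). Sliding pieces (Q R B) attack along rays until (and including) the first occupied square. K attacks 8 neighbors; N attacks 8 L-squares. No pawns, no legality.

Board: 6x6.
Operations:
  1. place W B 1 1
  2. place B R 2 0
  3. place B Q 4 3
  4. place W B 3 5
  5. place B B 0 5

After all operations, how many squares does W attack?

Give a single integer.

Answer: 10

Derivation:
Op 1: place WB@(1,1)
Op 2: place BR@(2,0)
Op 3: place BQ@(4,3)
Op 4: place WB@(3,5)
Op 5: place BB@(0,5)
Per-piece attacks for W:
  WB@(1,1): attacks (2,2) (3,3) (4,4) (5,5) (2,0) (0,2) (0,0) [ray(1,-1) blocked at (2,0)]
  WB@(3,5): attacks (4,4) (5,3) (2,4) (1,3) (0,2)
Union (10 distinct): (0,0) (0,2) (1,3) (2,0) (2,2) (2,4) (3,3) (4,4) (5,3) (5,5)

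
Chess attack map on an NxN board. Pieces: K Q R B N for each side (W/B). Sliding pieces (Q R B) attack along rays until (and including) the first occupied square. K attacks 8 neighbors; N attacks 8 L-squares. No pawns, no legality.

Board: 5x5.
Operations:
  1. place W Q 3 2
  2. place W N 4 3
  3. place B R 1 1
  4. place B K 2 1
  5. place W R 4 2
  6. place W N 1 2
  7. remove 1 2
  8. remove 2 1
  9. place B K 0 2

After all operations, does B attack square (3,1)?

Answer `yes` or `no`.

Answer: yes

Derivation:
Op 1: place WQ@(3,2)
Op 2: place WN@(4,3)
Op 3: place BR@(1,1)
Op 4: place BK@(2,1)
Op 5: place WR@(4,2)
Op 6: place WN@(1,2)
Op 7: remove (1,2)
Op 8: remove (2,1)
Op 9: place BK@(0,2)
Per-piece attacks for B:
  BK@(0,2): attacks (0,3) (0,1) (1,2) (1,3) (1,1)
  BR@(1,1): attacks (1,2) (1,3) (1,4) (1,0) (2,1) (3,1) (4,1) (0,1)
B attacks (3,1): yes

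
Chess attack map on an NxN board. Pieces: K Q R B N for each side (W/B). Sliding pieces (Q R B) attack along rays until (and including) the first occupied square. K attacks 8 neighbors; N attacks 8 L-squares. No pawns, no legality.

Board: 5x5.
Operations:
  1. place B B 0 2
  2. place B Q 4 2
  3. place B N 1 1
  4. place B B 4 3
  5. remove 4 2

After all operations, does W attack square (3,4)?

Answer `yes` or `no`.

Op 1: place BB@(0,2)
Op 2: place BQ@(4,2)
Op 3: place BN@(1,1)
Op 4: place BB@(4,3)
Op 5: remove (4,2)
Per-piece attacks for W:
W attacks (3,4): no

Answer: no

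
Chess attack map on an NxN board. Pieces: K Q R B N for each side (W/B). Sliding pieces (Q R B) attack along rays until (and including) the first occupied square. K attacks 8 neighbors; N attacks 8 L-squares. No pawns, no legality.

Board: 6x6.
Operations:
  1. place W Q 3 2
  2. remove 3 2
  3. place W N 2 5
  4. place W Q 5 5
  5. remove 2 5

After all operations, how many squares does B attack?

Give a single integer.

Op 1: place WQ@(3,2)
Op 2: remove (3,2)
Op 3: place WN@(2,5)
Op 4: place WQ@(5,5)
Op 5: remove (2,5)
Per-piece attacks for B:
Union (0 distinct): (none)

Answer: 0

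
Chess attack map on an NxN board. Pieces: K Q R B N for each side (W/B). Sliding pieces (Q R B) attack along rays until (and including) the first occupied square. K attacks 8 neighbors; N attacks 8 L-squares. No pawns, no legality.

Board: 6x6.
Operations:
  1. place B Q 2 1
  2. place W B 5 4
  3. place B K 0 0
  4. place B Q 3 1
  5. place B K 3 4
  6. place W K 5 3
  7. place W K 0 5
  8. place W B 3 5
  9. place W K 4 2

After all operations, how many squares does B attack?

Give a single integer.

Answer: 27

Derivation:
Op 1: place BQ@(2,1)
Op 2: place WB@(5,4)
Op 3: place BK@(0,0)
Op 4: place BQ@(3,1)
Op 5: place BK@(3,4)
Op 6: place WK@(5,3)
Op 7: place WK@(0,5)
Op 8: place WB@(3,5)
Op 9: place WK@(4,2)
Per-piece attacks for B:
  BK@(0,0): attacks (0,1) (1,0) (1,1)
  BQ@(2,1): attacks (2,2) (2,3) (2,4) (2,5) (2,0) (3,1) (1,1) (0,1) (3,2) (4,3) (5,4) (3,0) (1,2) (0,3) (1,0) [ray(1,0) blocked at (3,1); ray(1,1) blocked at (5,4)]
  BQ@(3,1): attacks (3,2) (3,3) (3,4) (3,0) (4,1) (5,1) (2,1) (4,2) (4,0) (2,2) (1,3) (0,4) (2,0) [ray(0,1) blocked at (3,4); ray(-1,0) blocked at (2,1); ray(1,1) blocked at (4,2)]
  BK@(3,4): attacks (3,5) (3,3) (4,4) (2,4) (4,5) (4,3) (2,5) (2,3)
Union (27 distinct): (0,1) (0,3) (0,4) (1,0) (1,1) (1,2) (1,3) (2,0) (2,1) (2,2) (2,3) (2,4) (2,5) (3,0) (3,1) (3,2) (3,3) (3,4) (3,5) (4,0) (4,1) (4,2) (4,3) (4,4) (4,5) (5,1) (5,4)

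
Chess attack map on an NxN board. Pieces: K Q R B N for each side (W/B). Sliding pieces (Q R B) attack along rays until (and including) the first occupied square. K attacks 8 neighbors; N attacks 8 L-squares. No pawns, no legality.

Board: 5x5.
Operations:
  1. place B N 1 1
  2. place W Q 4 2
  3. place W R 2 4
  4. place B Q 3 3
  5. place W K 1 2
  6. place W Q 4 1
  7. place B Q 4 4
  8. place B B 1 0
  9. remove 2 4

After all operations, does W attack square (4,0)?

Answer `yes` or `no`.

Answer: yes

Derivation:
Op 1: place BN@(1,1)
Op 2: place WQ@(4,2)
Op 3: place WR@(2,4)
Op 4: place BQ@(3,3)
Op 5: place WK@(1,2)
Op 6: place WQ@(4,1)
Op 7: place BQ@(4,4)
Op 8: place BB@(1,0)
Op 9: remove (2,4)
Per-piece attacks for W:
  WK@(1,2): attacks (1,3) (1,1) (2,2) (0,2) (2,3) (2,1) (0,3) (0,1)
  WQ@(4,1): attacks (4,2) (4,0) (3,1) (2,1) (1,1) (3,2) (2,3) (1,4) (3,0) [ray(0,1) blocked at (4,2); ray(-1,0) blocked at (1,1)]
  WQ@(4,2): attacks (4,3) (4,4) (4,1) (3,2) (2,2) (1,2) (3,3) (3,1) (2,0) [ray(0,1) blocked at (4,4); ray(0,-1) blocked at (4,1); ray(-1,0) blocked at (1,2); ray(-1,1) blocked at (3,3)]
W attacks (4,0): yes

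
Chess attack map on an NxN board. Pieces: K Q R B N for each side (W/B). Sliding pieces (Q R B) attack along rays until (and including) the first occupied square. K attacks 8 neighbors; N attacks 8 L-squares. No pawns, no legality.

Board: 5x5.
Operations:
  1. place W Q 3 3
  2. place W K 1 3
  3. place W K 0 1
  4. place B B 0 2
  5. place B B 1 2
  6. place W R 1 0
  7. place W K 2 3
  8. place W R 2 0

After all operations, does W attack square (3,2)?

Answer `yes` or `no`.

Op 1: place WQ@(3,3)
Op 2: place WK@(1,3)
Op 3: place WK@(0,1)
Op 4: place BB@(0,2)
Op 5: place BB@(1,2)
Op 6: place WR@(1,0)
Op 7: place WK@(2,3)
Op 8: place WR@(2,0)
Per-piece attacks for W:
  WK@(0,1): attacks (0,2) (0,0) (1,1) (1,2) (1,0)
  WR@(1,0): attacks (1,1) (1,2) (2,0) (0,0) [ray(0,1) blocked at (1,2); ray(1,0) blocked at (2,0)]
  WK@(1,3): attacks (1,4) (1,2) (2,3) (0,3) (2,4) (2,2) (0,4) (0,2)
  WR@(2,0): attacks (2,1) (2,2) (2,3) (3,0) (4,0) (1,0) [ray(0,1) blocked at (2,3); ray(-1,0) blocked at (1,0)]
  WK@(2,3): attacks (2,4) (2,2) (3,3) (1,3) (3,4) (3,2) (1,4) (1,2)
  WQ@(3,3): attacks (3,4) (3,2) (3,1) (3,0) (4,3) (2,3) (4,4) (4,2) (2,4) (2,2) (1,1) (0,0) [ray(-1,0) blocked at (2,3)]
W attacks (3,2): yes

Answer: yes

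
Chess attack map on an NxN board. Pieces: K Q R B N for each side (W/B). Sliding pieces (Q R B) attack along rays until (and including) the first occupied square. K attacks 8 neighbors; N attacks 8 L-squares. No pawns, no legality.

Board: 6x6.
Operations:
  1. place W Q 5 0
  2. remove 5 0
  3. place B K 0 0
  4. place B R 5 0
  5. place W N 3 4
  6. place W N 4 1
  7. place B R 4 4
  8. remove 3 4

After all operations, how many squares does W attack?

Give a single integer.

Op 1: place WQ@(5,0)
Op 2: remove (5,0)
Op 3: place BK@(0,0)
Op 4: place BR@(5,0)
Op 5: place WN@(3,4)
Op 6: place WN@(4,1)
Op 7: place BR@(4,4)
Op 8: remove (3,4)
Per-piece attacks for W:
  WN@(4,1): attacks (5,3) (3,3) (2,2) (2,0)
Union (4 distinct): (2,0) (2,2) (3,3) (5,3)

Answer: 4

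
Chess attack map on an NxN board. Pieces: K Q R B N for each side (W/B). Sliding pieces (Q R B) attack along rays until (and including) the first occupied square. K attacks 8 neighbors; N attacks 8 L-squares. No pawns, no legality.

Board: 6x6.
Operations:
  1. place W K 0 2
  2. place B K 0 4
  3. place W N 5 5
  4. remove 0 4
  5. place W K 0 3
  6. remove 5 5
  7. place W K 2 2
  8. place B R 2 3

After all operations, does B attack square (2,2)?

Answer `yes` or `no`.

Answer: yes

Derivation:
Op 1: place WK@(0,2)
Op 2: place BK@(0,4)
Op 3: place WN@(5,5)
Op 4: remove (0,4)
Op 5: place WK@(0,3)
Op 6: remove (5,5)
Op 7: place WK@(2,2)
Op 8: place BR@(2,3)
Per-piece attacks for B:
  BR@(2,3): attacks (2,4) (2,5) (2,2) (3,3) (4,3) (5,3) (1,3) (0,3) [ray(0,-1) blocked at (2,2); ray(-1,0) blocked at (0,3)]
B attacks (2,2): yes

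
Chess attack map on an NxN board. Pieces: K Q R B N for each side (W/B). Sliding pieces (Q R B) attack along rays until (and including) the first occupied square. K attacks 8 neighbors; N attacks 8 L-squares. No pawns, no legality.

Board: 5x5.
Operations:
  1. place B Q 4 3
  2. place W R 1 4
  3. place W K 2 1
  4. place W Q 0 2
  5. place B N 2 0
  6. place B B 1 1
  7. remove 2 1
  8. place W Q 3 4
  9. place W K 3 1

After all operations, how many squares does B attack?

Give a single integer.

Op 1: place BQ@(4,3)
Op 2: place WR@(1,4)
Op 3: place WK@(2,1)
Op 4: place WQ@(0,2)
Op 5: place BN@(2,0)
Op 6: place BB@(1,1)
Op 7: remove (2,1)
Op 8: place WQ@(3,4)
Op 9: place WK@(3,1)
Per-piece attacks for B:
  BB@(1,1): attacks (2,2) (3,3) (4,4) (2,0) (0,2) (0,0) [ray(1,-1) blocked at (2,0); ray(-1,1) blocked at (0,2)]
  BN@(2,0): attacks (3,2) (4,1) (1,2) (0,1)
  BQ@(4,3): attacks (4,4) (4,2) (4,1) (4,0) (3,3) (2,3) (1,3) (0,3) (3,4) (3,2) (2,1) (1,0) [ray(-1,1) blocked at (3,4)]
Union (18 distinct): (0,0) (0,1) (0,2) (0,3) (1,0) (1,2) (1,3) (2,0) (2,1) (2,2) (2,3) (3,2) (3,3) (3,4) (4,0) (4,1) (4,2) (4,4)

Answer: 18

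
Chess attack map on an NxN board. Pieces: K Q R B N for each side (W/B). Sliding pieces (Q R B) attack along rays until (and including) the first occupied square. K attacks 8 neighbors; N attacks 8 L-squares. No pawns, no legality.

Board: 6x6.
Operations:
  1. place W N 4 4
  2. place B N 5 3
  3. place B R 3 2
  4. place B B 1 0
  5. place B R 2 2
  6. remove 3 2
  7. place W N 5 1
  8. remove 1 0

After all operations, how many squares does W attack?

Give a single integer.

Answer: 6

Derivation:
Op 1: place WN@(4,4)
Op 2: place BN@(5,3)
Op 3: place BR@(3,2)
Op 4: place BB@(1,0)
Op 5: place BR@(2,2)
Op 6: remove (3,2)
Op 7: place WN@(5,1)
Op 8: remove (1,0)
Per-piece attacks for W:
  WN@(4,4): attacks (2,5) (5,2) (3,2) (2,3)
  WN@(5,1): attacks (4,3) (3,2) (3,0)
Union (6 distinct): (2,3) (2,5) (3,0) (3,2) (4,3) (5,2)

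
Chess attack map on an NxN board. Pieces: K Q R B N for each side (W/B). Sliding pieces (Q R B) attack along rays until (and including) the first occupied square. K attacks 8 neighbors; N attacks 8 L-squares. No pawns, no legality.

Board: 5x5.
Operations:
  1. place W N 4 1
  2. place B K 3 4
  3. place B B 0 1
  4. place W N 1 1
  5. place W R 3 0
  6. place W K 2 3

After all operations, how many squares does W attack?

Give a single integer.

Answer: 16

Derivation:
Op 1: place WN@(4,1)
Op 2: place BK@(3,4)
Op 3: place BB@(0,1)
Op 4: place WN@(1,1)
Op 5: place WR@(3,0)
Op 6: place WK@(2,3)
Per-piece attacks for W:
  WN@(1,1): attacks (2,3) (3,2) (0,3) (3,0)
  WK@(2,3): attacks (2,4) (2,2) (3,3) (1,3) (3,4) (3,2) (1,4) (1,2)
  WR@(3,0): attacks (3,1) (3,2) (3,3) (3,4) (4,0) (2,0) (1,0) (0,0) [ray(0,1) blocked at (3,4)]
  WN@(4,1): attacks (3,3) (2,2) (2,0)
Union (16 distinct): (0,0) (0,3) (1,0) (1,2) (1,3) (1,4) (2,0) (2,2) (2,3) (2,4) (3,0) (3,1) (3,2) (3,3) (3,4) (4,0)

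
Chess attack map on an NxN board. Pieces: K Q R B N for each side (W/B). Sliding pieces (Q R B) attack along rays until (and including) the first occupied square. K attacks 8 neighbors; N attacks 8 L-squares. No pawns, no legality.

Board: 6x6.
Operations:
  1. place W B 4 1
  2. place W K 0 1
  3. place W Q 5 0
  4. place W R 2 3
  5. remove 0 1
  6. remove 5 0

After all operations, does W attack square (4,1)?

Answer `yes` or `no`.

Answer: no

Derivation:
Op 1: place WB@(4,1)
Op 2: place WK@(0,1)
Op 3: place WQ@(5,0)
Op 4: place WR@(2,3)
Op 5: remove (0,1)
Op 6: remove (5,0)
Per-piece attacks for W:
  WR@(2,3): attacks (2,4) (2,5) (2,2) (2,1) (2,0) (3,3) (4,3) (5,3) (1,3) (0,3)
  WB@(4,1): attacks (5,2) (5,0) (3,2) (2,3) (3,0) [ray(-1,1) blocked at (2,3)]
W attacks (4,1): no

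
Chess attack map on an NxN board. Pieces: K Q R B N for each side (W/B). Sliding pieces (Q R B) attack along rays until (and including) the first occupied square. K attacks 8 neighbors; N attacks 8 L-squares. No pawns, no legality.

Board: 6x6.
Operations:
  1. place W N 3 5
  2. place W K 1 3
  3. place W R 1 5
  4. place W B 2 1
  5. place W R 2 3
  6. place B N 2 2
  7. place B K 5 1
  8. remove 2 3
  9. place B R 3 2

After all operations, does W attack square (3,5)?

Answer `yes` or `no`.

Answer: yes

Derivation:
Op 1: place WN@(3,5)
Op 2: place WK@(1,3)
Op 3: place WR@(1,5)
Op 4: place WB@(2,1)
Op 5: place WR@(2,3)
Op 6: place BN@(2,2)
Op 7: place BK@(5,1)
Op 8: remove (2,3)
Op 9: place BR@(3,2)
Per-piece attacks for W:
  WK@(1,3): attacks (1,4) (1,2) (2,3) (0,3) (2,4) (2,2) (0,4) (0,2)
  WR@(1,5): attacks (1,4) (1,3) (2,5) (3,5) (0,5) [ray(0,-1) blocked at (1,3); ray(1,0) blocked at (3,5)]
  WB@(2,1): attacks (3,2) (3,0) (1,2) (0,3) (1,0) [ray(1,1) blocked at (3,2)]
  WN@(3,5): attacks (4,3) (5,4) (2,3) (1,4)
W attacks (3,5): yes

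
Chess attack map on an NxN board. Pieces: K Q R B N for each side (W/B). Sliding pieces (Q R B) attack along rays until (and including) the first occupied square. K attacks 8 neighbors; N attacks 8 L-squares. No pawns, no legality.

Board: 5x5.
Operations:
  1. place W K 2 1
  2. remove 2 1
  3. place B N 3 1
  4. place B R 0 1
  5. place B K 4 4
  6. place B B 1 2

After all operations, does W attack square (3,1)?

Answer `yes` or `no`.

Op 1: place WK@(2,1)
Op 2: remove (2,1)
Op 3: place BN@(3,1)
Op 4: place BR@(0,1)
Op 5: place BK@(4,4)
Op 6: place BB@(1,2)
Per-piece attacks for W:
W attacks (3,1): no

Answer: no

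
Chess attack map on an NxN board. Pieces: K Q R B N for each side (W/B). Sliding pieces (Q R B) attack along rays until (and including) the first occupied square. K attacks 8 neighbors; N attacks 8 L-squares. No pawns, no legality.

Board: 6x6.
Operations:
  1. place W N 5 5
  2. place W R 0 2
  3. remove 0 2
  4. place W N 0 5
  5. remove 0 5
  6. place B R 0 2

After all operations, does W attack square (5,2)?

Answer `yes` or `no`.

Op 1: place WN@(5,5)
Op 2: place WR@(0,2)
Op 3: remove (0,2)
Op 4: place WN@(0,5)
Op 5: remove (0,5)
Op 6: place BR@(0,2)
Per-piece attacks for W:
  WN@(5,5): attacks (4,3) (3,4)
W attacks (5,2): no

Answer: no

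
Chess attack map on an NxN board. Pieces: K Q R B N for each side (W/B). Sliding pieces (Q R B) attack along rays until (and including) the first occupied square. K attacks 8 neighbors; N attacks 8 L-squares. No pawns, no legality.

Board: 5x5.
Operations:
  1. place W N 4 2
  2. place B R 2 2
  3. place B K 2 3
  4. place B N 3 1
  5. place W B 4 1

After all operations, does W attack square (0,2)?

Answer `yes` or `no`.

Answer: no

Derivation:
Op 1: place WN@(4,2)
Op 2: place BR@(2,2)
Op 3: place BK@(2,3)
Op 4: place BN@(3,1)
Op 5: place WB@(4,1)
Per-piece attacks for W:
  WB@(4,1): attacks (3,2) (2,3) (3,0) [ray(-1,1) blocked at (2,3)]
  WN@(4,2): attacks (3,4) (2,3) (3,0) (2,1)
W attacks (0,2): no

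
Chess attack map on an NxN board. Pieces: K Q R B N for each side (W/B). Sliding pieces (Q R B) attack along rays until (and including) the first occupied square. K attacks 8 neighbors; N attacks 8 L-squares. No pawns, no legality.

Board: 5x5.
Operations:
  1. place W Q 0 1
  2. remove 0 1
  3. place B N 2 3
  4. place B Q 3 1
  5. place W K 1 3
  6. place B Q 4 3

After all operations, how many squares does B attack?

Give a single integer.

Answer: 19

Derivation:
Op 1: place WQ@(0,1)
Op 2: remove (0,1)
Op 3: place BN@(2,3)
Op 4: place BQ@(3,1)
Op 5: place WK@(1,3)
Op 6: place BQ@(4,3)
Per-piece attacks for B:
  BN@(2,3): attacks (4,4) (0,4) (3,1) (4,2) (1,1) (0,2)
  BQ@(3,1): attacks (3,2) (3,3) (3,4) (3,0) (4,1) (2,1) (1,1) (0,1) (4,2) (4,0) (2,2) (1,3) (2,0) [ray(-1,1) blocked at (1,3)]
  BQ@(4,3): attacks (4,4) (4,2) (4,1) (4,0) (3,3) (2,3) (3,4) (3,2) (2,1) (1,0) [ray(-1,0) blocked at (2,3)]
Union (19 distinct): (0,1) (0,2) (0,4) (1,0) (1,1) (1,3) (2,0) (2,1) (2,2) (2,3) (3,0) (3,1) (3,2) (3,3) (3,4) (4,0) (4,1) (4,2) (4,4)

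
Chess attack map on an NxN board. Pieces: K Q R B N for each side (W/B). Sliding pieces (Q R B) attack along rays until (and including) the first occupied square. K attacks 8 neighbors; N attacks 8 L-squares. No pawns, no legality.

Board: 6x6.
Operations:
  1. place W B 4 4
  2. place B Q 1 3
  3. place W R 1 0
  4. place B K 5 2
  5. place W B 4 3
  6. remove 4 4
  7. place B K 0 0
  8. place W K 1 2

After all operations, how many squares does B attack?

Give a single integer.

Answer: 21

Derivation:
Op 1: place WB@(4,4)
Op 2: place BQ@(1,3)
Op 3: place WR@(1,0)
Op 4: place BK@(5,2)
Op 5: place WB@(4,3)
Op 6: remove (4,4)
Op 7: place BK@(0,0)
Op 8: place WK@(1,2)
Per-piece attacks for B:
  BK@(0,0): attacks (0,1) (1,0) (1,1)
  BQ@(1,3): attacks (1,4) (1,5) (1,2) (2,3) (3,3) (4,3) (0,3) (2,4) (3,5) (2,2) (3,1) (4,0) (0,4) (0,2) [ray(0,-1) blocked at (1,2); ray(1,0) blocked at (4,3)]
  BK@(5,2): attacks (5,3) (5,1) (4,2) (4,3) (4,1)
Union (21 distinct): (0,1) (0,2) (0,3) (0,4) (1,0) (1,1) (1,2) (1,4) (1,5) (2,2) (2,3) (2,4) (3,1) (3,3) (3,5) (4,0) (4,1) (4,2) (4,3) (5,1) (5,3)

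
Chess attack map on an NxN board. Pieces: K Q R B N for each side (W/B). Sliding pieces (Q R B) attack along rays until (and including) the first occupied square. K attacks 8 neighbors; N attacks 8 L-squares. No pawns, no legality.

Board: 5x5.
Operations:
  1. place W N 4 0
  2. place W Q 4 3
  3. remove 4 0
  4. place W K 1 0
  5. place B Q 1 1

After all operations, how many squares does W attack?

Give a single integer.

Op 1: place WN@(4,0)
Op 2: place WQ@(4,3)
Op 3: remove (4,0)
Op 4: place WK@(1,0)
Op 5: place BQ@(1,1)
Per-piece attacks for W:
  WK@(1,0): attacks (1,1) (2,0) (0,0) (2,1) (0,1)
  WQ@(4,3): attacks (4,4) (4,2) (4,1) (4,0) (3,3) (2,3) (1,3) (0,3) (3,4) (3,2) (2,1) (1,0) [ray(-1,-1) blocked at (1,0)]
Union (16 distinct): (0,0) (0,1) (0,3) (1,0) (1,1) (1,3) (2,0) (2,1) (2,3) (3,2) (3,3) (3,4) (4,0) (4,1) (4,2) (4,4)

Answer: 16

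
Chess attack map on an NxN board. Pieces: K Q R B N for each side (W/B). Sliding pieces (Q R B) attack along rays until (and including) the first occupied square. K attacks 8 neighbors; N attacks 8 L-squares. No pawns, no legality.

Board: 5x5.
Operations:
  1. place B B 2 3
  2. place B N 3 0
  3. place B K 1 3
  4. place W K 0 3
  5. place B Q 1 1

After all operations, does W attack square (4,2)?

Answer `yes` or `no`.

Answer: no

Derivation:
Op 1: place BB@(2,3)
Op 2: place BN@(3,0)
Op 3: place BK@(1,3)
Op 4: place WK@(0,3)
Op 5: place BQ@(1,1)
Per-piece attacks for W:
  WK@(0,3): attacks (0,4) (0,2) (1,3) (1,4) (1,2)
W attacks (4,2): no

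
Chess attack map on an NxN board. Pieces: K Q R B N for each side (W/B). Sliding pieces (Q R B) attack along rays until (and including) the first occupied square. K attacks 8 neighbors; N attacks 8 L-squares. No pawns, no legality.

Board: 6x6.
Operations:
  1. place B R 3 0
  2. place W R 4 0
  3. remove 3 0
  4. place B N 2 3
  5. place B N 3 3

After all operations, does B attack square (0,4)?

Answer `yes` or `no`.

Answer: yes

Derivation:
Op 1: place BR@(3,0)
Op 2: place WR@(4,0)
Op 3: remove (3,0)
Op 4: place BN@(2,3)
Op 5: place BN@(3,3)
Per-piece attacks for B:
  BN@(2,3): attacks (3,5) (4,4) (1,5) (0,4) (3,1) (4,2) (1,1) (0,2)
  BN@(3,3): attacks (4,5) (5,4) (2,5) (1,4) (4,1) (5,2) (2,1) (1,2)
B attacks (0,4): yes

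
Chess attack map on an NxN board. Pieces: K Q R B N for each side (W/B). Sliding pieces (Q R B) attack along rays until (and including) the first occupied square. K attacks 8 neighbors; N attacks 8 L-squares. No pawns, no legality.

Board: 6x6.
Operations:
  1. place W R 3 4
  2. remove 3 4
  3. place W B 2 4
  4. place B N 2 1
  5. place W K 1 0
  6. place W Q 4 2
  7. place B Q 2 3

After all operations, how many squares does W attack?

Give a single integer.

Op 1: place WR@(3,4)
Op 2: remove (3,4)
Op 3: place WB@(2,4)
Op 4: place BN@(2,1)
Op 5: place WK@(1,0)
Op 6: place WQ@(4,2)
Op 7: place BQ@(2,3)
Per-piece attacks for W:
  WK@(1,0): attacks (1,1) (2,0) (0,0) (2,1) (0,1)
  WB@(2,4): attacks (3,5) (3,3) (4,2) (1,5) (1,3) (0,2) [ray(1,-1) blocked at (4,2)]
  WQ@(4,2): attacks (4,3) (4,4) (4,5) (4,1) (4,0) (5,2) (3,2) (2,2) (1,2) (0,2) (5,3) (5,1) (3,3) (2,4) (3,1) (2,0) [ray(-1,1) blocked at (2,4)]
Union (24 distinct): (0,0) (0,1) (0,2) (1,1) (1,2) (1,3) (1,5) (2,0) (2,1) (2,2) (2,4) (3,1) (3,2) (3,3) (3,5) (4,0) (4,1) (4,2) (4,3) (4,4) (4,5) (5,1) (5,2) (5,3)

Answer: 24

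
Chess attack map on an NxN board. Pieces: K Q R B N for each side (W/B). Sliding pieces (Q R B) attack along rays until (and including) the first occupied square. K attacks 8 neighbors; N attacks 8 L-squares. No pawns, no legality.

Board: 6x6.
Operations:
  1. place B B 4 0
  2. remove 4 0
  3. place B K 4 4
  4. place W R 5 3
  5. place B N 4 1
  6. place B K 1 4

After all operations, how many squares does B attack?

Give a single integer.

Answer: 18

Derivation:
Op 1: place BB@(4,0)
Op 2: remove (4,0)
Op 3: place BK@(4,4)
Op 4: place WR@(5,3)
Op 5: place BN@(4,1)
Op 6: place BK@(1,4)
Per-piece attacks for B:
  BK@(1,4): attacks (1,5) (1,3) (2,4) (0,4) (2,5) (2,3) (0,5) (0,3)
  BN@(4,1): attacks (5,3) (3,3) (2,2) (2,0)
  BK@(4,4): attacks (4,5) (4,3) (5,4) (3,4) (5,5) (5,3) (3,5) (3,3)
Union (18 distinct): (0,3) (0,4) (0,5) (1,3) (1,5) (2,0) (2,2) (2,3) (2,4) (2,5) (3,3) (3,4) (3,5) (4,3) (4,5) (5,3) (5,4) (5,5)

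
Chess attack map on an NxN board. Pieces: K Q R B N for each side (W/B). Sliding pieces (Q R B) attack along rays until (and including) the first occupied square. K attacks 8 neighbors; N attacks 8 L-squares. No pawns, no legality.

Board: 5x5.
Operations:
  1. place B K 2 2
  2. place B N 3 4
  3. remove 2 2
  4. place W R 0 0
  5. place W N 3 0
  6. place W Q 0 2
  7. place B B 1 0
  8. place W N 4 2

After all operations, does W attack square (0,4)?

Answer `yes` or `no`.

Answer: yes

Derivation:
Op 1: place BK@(2,2)
Op 2: place BN@(3,4)
Op 3: remove (2,2)
Op 4: place WR@(0,0)
Op 5: place WN@(3,0)
Op 6: place WQ@(0,2)
Op 7: place BB@(1,0)
Op 8: place WN@(4,2)
Per-piece attacks for W:
  WR@(0,0): attacks (0,1) (0,2) (1,0) [ray(0,1) blocked at (0,2); ray(1,0) blocked at (1,0)]
  WQ@(0,2): attacks (0,3) (0,4) (0,1) (0,0) (1,2) (2,2) (3,2) (4,2) (1,3) (2,4) (1,1) (2,0) [ray(0,-1) blocked at (0,0); ray(1,0) blocked at (4,2)]
  WN@(3,0): attacks (4,2) (2,2) (1,1)
  WN@(4,2): attacks (3,4) (2,3) (3,0) (2,1)
W attacks (0,4): yes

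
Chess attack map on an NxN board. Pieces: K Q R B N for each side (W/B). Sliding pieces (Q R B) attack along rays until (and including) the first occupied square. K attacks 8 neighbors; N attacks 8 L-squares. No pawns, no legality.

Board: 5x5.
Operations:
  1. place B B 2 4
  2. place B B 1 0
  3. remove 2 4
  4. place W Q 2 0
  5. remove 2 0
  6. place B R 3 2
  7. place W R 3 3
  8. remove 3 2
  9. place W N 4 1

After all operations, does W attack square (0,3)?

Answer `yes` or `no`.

Answer: yes

Derivation:
Op 1: place BB@(2,4)
Op 2: place BB@(1,0)
Op 3: remove (2,4)
Op 4: place WQ@(2,0)
Op 5: remove (2,0)
Op 6: place BR@(3,2)
Op 7: place WR@(3,3)
Op 8: remove (3,2)
Op 9: place WN@(4,1)
Per-piece attacks for W:
  WR@(3,3): attacks (3,4) (3,2) (3,1) (3,0) (4,3) (2,3) (1,3) (0,3)
  WN@(4,1): attacks (3,3) (2,2) (2,0)
W attacks (0,3): yes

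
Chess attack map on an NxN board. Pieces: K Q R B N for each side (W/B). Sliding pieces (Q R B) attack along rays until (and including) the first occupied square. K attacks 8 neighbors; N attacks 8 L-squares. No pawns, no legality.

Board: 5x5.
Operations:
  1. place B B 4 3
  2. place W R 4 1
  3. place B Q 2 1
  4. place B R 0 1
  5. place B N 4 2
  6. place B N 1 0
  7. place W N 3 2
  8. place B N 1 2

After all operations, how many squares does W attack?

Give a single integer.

Answer: 9

Derivation:
Op 1: place BB@(4,3)
Op 2: place WR@(4,1)
Op 3: place BQ@(2,1)
Op 4: place BR@(0,1)
Op 5: place BN@(4,2)
Op 6: place BN@(1,0)
Op 7: place WN@(3,2)
Op 8: place BN@(1,2)
Per-piece attacks for W:
  WN@(3,2): attacks (4,4) (2,4) (1,3) (4,0) (2,0) (1,1)
  WR@(4,1): attacks (4,2) (4,0) (3,1) (2,1) [ray(0,1) blocked at (4,2); ray(-1,0) blocked at (2,1)]
Union (9 distinct): (1,1) (1,3) (2,0) (2,1) (2,4) (3,1) (4,0) (4,2) (4,4)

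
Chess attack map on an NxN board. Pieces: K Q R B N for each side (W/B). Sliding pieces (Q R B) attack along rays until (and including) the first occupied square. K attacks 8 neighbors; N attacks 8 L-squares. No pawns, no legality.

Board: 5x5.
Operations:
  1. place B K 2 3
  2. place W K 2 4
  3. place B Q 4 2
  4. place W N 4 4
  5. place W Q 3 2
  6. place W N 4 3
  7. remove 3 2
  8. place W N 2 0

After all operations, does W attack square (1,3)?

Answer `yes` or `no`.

Answer: yes

Derivation:
Op 1: place BK@(2,3)
Op 2: place WK@(2,4)
Op 3: place BQ@(4,2)
Op 4: place WN@(4,4)
Op 5: place WQ@(3,2)
Op 6: place WN@(4,3)
Op 7: remove (3,2)
Op 8: place WN@(2,0)
Per-piece attacks for W:
  WN@(2,0): attacks (3,2) (4,1) (1,2) (0,1)
  WK@(2,4): attacks (2,3) (3,4) (1,4) (3,3) (1,3)
  WN@(4,3): attacks (2,4) (3,1) (2,2)
  WN@(4,4): attacks (3,2) (2,3)
W attacks (1,3): yes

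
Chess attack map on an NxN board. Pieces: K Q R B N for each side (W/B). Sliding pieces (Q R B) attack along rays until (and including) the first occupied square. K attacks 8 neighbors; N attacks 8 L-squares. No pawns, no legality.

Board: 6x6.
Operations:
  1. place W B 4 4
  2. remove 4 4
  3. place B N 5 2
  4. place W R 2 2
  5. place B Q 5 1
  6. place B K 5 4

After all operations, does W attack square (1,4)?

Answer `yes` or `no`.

Op 1: place WB@(4,4)
Op 2: remove (4,4)
Op 3: place BN@(5,2)
Op 4: place WR@(2,2)
Op 5: place BQ@(5,1)
Op 6: place BK@(5,4)
Per-piece attacks for W:
  WR@(2,2): attacks (2,3) (2,4) (2,5) (2,1) (2,0) (3,2) (4,2) (5,2) (1,2) (0,2) [ray(1,0) blocked at (5,2)]
W attacks (1,4): no

Answer: no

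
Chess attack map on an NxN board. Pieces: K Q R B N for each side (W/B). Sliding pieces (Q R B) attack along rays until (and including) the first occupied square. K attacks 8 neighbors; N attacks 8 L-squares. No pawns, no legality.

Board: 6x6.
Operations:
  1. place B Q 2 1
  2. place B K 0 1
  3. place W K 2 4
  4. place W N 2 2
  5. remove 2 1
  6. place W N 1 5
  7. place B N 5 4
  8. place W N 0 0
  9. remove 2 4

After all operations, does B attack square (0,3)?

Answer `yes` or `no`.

Answer: no

Derivation:
Op 1: place BQ@(2,1)
Op 2: place BK@(0,1)
Op 3: place WK@(2,4)
Op 4: place WN@(2,2)
Op 5: remove (2,1)
Op 6: place WN@(1,5)
Op 7: place BN@(5,4)
Op 8: place WN@(0,0)
Op 9: remove (2,4)
Per-piece attacks for B:
  BK@(0,1): attacks (0,2) (0,0) (1,1) (1,2) (1,0)
  BN@(5,4): attacks (3,5) (4,2) (3,3)
B attacks (0,3): no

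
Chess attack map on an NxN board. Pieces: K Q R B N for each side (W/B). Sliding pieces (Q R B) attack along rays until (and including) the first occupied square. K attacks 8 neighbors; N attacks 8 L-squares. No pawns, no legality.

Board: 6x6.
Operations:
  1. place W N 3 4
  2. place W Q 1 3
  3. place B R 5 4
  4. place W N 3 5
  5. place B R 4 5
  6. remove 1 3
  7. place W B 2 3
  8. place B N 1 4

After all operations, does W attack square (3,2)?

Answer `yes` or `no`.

Answer: yes

Derivation:
Op 1: place WN@(3,4)
Op 2: place WQ@(1,3)
Op 3: place BR@(5,4)
Op 4: place WN@(3,5)
Op 5: place BR@(4,5)
Op 6: remove (1,3)
Op 7: place WB@(2,3)
Op 8: place BN@(1,4)
Per-piece attacks for W:
  WB@(2,3): attacks (3,4) (3,2) (4,1) (5,0) (1,4) (1,2) (0,1) [ray(1,1) blocked at (3,4); ray(-1,1) blocked at (1,4)]
  WN@(3,4): attacks (5,5) (1,5) (4,2) (5,3) (2,2) (1,3)
  WN@(3,5): attacks (4,3) (5,4) (2,3) (1,4)
W attacks (3,2): yes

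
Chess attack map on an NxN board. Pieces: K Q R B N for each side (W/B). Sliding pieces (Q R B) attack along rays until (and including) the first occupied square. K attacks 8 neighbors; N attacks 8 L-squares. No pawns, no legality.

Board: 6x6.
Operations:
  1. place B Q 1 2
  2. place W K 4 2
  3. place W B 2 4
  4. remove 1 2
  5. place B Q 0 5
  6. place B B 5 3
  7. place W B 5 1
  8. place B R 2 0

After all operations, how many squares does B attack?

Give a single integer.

Op 1: place BQ@(1,2)
Op 2: place WK@(4,2)
Op 3: place WB@(2,4)
Op 4: remove (1,2)
Op 5: place BQ@(0,5)
Op 6: place BB@(5,3)
Op 7: place WB@(5,1)
Op 8: place BR@(2,0)
Per-piece attacks for B:
  BQ@(0,5): attacks (0,4) (0,3) (0,2) (0,1) (0,0) (1,5) (2,5) (3,5) (4,5) (5,5) (1,4) (2,3) (3,2) (4,1) (5,0)
  BR@(2,0): attacks (2,1) (2,2) (2,3) (2,4) (3,0) (4,0) (5,0) (1,0) (0,0) [ray(0,1) blocked at (2,4)]
  BB@(5,3): attacks (4,4) (3,5) (4,2) [ray(-1,-1) blocked at (4,2)]
Union (23 distinct): (0,0) (0,1) (0,2) (0,3) (0,4) (1,0) (1,4) (1,5) (2,1) (2,2) (2,3) (2,4) (2,5) (3,0) (3,2) (3,5) (4,0) (4,1) (4,2) (4,4) (4,5) (5,0) (5,5)

Answer: 23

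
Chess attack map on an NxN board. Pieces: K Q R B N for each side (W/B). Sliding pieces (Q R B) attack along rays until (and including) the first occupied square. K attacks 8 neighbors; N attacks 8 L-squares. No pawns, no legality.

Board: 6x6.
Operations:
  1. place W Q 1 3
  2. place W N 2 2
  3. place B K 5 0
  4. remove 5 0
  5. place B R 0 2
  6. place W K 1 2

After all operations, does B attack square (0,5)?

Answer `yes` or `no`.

Op 1: place WQ@(1,3)
Op 2: place WN@(2,2)
Op 3: place BK@(5,0)
Op 4: remove (5,0)
Op 5: place BR@(0,2)
Op 6: place WK@(1,2)
Per-piece attacks for B:
  BR@(0,2): attacks (0,3) (0,4) (0,5) (0,1) (0,0) (1,2) [ray(1,0) blocked at (1,2)]
B attacks (0,5): yes

Answer: yes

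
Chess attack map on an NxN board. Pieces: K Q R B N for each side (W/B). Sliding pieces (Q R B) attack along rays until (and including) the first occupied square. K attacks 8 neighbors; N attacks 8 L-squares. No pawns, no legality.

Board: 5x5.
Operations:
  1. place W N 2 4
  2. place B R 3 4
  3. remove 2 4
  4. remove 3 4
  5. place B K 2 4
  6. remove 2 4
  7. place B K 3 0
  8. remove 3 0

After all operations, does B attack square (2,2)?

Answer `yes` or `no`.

Answer: no

Derivation:
Op 1: place WN@(2,4)
Op 2: place BR@(3,4)
Op 3: remove (2,4)
Op 4: remove (3,4)
Op 5: place BK@(2,4)
Op 6: remove (2,4)
Op 7: place BK@(3,0)
Op 8: remove (3,0)
Per-piece attacks for B:
B attacks (2,2): no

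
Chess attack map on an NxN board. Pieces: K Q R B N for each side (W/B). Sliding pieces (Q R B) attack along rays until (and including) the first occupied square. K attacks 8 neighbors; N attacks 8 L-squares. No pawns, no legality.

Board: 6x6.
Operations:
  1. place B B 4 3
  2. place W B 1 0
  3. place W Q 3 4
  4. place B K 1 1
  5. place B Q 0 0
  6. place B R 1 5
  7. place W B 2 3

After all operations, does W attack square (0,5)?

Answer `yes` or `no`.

Answer: yes

Derivation:
Op 1: place BB@(4,3)
Op 2: place WB@(1,0)
Op 3: place WQ@(3,4)
Op 4: place BK@(1,1)
Op 5: place BQ@(0,0)
Op 6: place BR@(1,5)
Op 7: place WB@(2,3)
Per-piece attacks for W:
  WB@(1,0): attacks (2,1) (3,2) (4,3) (0,1) [ray(1,1) blocked at (4,3)]
  WB@(2,3): attacks (3,4) (3,2) (4,1) (5,0) (1,4) (0,5) (1,2) (0,1) [ray(1,1) blocked at (3,4)]
  WQ@(3,4): attacks (3,5) (3,3) (3,2) (3,1) (3,0) (4,4) (5,4) (2,4) (1,4) (0,4) (4,5) (4,3) (2,5) (2,3) [ray(1,-1) blocked at (4,3); ray(-1,-1) blocked at (2,3)]
W attacks (0,5): yes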